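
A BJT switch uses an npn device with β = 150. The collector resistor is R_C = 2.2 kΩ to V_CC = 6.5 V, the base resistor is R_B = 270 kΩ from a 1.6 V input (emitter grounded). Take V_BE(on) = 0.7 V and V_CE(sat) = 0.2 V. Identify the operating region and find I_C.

Assume active. Base-emitter loop: I_B = (V_BB − V_BE)/R_B = (1.6 − 0.7)/270 = 0.00333 mA.
I_C = β·I_B = 150×0.00333 = 0.5 mA.
V_CE = V_CC − I_C·R_C = 6.5 − 0.5×2.2 = 5.4 V > V_CE(sat), so the active-region assumption holds.

active; I_C ≈ 0.5 mA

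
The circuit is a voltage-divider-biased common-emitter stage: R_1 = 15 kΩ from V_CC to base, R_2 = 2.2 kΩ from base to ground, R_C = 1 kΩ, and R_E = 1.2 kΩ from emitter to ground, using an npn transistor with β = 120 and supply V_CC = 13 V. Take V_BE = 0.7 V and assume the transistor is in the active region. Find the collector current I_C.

I_C ≈ 0.79 mA

Thevenize the base divider: V_Th = V_CC·R_2/(R_1+R_2) = 13×2.2/17.2 = 1.66 V, R_Th = R_1‖R_2 = 1.92 kΩ.
Base-emitter loop: V_Th = I_B·R_Th + V_BE + (β+1)I_B·R_E, so I_B = (1.66 − 0.7) / (1.92 + 121×1.2) = 0.00654 mA.
I_C = β·I_B = 120×0.00654 = 0.785 mA, and I_E = (β+1)I_B = 0.792 mA.
V_CE = V_CC − I_C·R_C − I_E·R_E = 13 − 0.785×1 − 0.792×1.2 = 11.3 V.
V_CE = 11.3 V > 0.2 V confirms active-region operation.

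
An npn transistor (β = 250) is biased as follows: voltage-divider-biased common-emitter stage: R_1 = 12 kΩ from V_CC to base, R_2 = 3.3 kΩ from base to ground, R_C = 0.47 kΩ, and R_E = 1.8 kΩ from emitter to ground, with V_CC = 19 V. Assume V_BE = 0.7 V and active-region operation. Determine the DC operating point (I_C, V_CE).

Thevenize the base divider: V_Th = V_CC·R_2/(R_1+R_2) = 19×3.3/15.3 = 4.1 V, R_Th = R_1‖R_2 = 2.59 kΩ.
Base-emitter loop: V_Th = I_B·R_Th + V_BE + (β+1)I_B·R_E, so I_B = (4.1 − 0.7) / (2.59 + 251×1.8) = 0.00748 mA.
I_C = β·I_B = 250×0.00748 = 1.87 mA, and I_E = (β+1)I_B = 1.88 mA.
V_CE = V_CC − I_C·R_C − I_E·R_E = 19 − 1.87×0.47 − 1.88×1.8 = 14.7 V.
V_CE = 14.7 V > 0.2 V confirms active-region operation.

I_C ≈ 1.9 mA, V_CE ≈ 15 V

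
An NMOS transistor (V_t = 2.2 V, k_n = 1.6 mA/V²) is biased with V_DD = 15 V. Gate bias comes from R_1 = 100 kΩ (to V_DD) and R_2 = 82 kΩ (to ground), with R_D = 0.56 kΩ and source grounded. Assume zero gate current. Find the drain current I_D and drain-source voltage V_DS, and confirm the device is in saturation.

I_D ≈ 17 mA, V_DS ≈ 5.7 V

V_G = V_DD·R_2/(R_1+R_2) = 15×82/182 = 6.76 V. With the source grounded, V_GS = V_G = 6.76 V.
Assume saturation: I_D = (k_n/2)(V_GS − V_t)² = (1.6/2)×(6.76 − 2.2)² = 0.8×4.56² = 16.6 mA.
V_DS = V_DD − I_D·R_D = 15 − 16.6×0.56 = 5.69 V.
Saturation requires V_DS ≥ V_GS − V_t = 4.56 V; 5.69 ≥ 4.56 ✓.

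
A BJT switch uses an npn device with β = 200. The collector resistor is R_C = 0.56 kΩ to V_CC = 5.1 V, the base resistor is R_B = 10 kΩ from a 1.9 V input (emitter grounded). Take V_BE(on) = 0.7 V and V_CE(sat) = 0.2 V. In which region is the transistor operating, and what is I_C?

saturation; I_C ≈ 8.7 mA

Assume active: I_B = (1.9 − 0.7)/10 = 0.12 mA, giving I_C = β·I_B = 24 mA.
But then V_CE = 5.1 − 24×0.56 = -8.34 V < V_CE(sat) = 0.2 V — impossible in the active region.
So the transistor is saturated. With V_CE = 0.2 V, I_C = (V_CC − 0.2)/R_C = 4.9/0.56 = 8.75 mA.
Check: β·I_B = 24 mA > I_C = 8.75 mA, confirming saturation.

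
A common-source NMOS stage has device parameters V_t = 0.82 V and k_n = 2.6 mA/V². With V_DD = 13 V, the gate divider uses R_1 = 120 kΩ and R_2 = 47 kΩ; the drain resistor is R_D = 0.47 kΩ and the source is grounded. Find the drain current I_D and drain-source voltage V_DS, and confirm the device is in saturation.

I_D ≈ 10 mA, V_DS ≈ 8.1 V

V_G = V_DD·R_2/(R_1+R_2) = 13×47/167 = 3.66 V. With the source grounded, V_GS = V_G = 3.66 V.
Assume saturation: I_D = (k_n/2)(V_GS − V_t)² = (2.6/2)×(3.66 − 0.82)² = 1.3×2.84² = 10.5 mA.
V_DS = V_DD − I_D·R_D = 13 − 10.5×0.47 = 8.08 V.
Saturation requires V_DS ≥ V_GS − V_t = 2.84 V; 8.08 ≥ 2.84 ✓.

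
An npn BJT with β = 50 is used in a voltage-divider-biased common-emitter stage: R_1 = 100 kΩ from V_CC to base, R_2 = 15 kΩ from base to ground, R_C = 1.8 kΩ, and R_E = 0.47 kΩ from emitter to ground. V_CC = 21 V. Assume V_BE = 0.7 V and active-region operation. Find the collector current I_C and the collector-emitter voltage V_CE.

Thevenize the base divider: V_Th = V_CC·R_2/(R_1+R_2) = 21×15/115 = 2.74 V, R_Th = R_1‖R_2 = 13 kΩ.
Base-emitter loop: V_Th = I_B·R_Th + V_BE + (β+1)I_B·R_E, so I_B = (2.74 − 0.7) / (13 + 51×0.47) = 0.0551 mA.
I_C = β·I_B = 50×0.0551 = 2.75 mA, and I_E = (β+1)I_B = 2.81 mA.
V_CE = V_CC − I_C·R_C − I_E·R_E = 21 − 2.75×1.8 − 2.81×0.47 = 14.7 V.
V_CE = 14.7 V > 0.2 V confirms active-region operation.

I_C ≈ 2.8 mA, V_CE ≈ 15 V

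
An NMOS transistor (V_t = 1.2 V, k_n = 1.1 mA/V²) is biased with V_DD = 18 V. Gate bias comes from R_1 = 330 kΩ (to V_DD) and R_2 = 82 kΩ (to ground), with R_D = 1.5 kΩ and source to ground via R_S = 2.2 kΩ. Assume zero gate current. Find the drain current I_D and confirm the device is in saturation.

V_G = V_DD·R_2/(R_1+R_2) = 18×82/412 = 3.58 V.
Assume saturation: I_D = (k_n/2)(V_GS − V_t)² with V_GS = V_G − I_D·R_S = 3.58 − 2.2·I_D.
Substituting gives 2.66·I_D² − 6.77·I_D + 3.12 = 0, with roots I_D = 0.606 or 1.94 mA.
The root I_D = 1.94 mA gives V_GS = -0.676 V ≤ V_t, so take I_D = 0.606 mA.
Then V_GS = 2.25 V and V_DS = V_DD − I_D(R_D+R_S) = 18 − 0.606×3.7 = 15.8 V.
Saturation requires V_DS ≥ V_GS − V_t = 1.05 V; 15.8 ≥ 1.05 ✓.

I_D ≈ 0.61 mA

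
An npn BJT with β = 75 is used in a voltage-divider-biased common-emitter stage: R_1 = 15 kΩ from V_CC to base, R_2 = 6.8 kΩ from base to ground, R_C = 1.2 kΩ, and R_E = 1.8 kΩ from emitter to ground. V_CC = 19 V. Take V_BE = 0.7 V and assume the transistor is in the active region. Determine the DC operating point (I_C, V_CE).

I_C ≈ 2.8 mA, V_CE ≈ 11 V

Thevenize the base divider: V_Th = V_CC·R_2/(R_1+R_2) = 19×6.8/21.8 = 5.93 V, R_Th = R_1‖R_2 = 4.68 kΩ.
Base-emitter loop: V_Th = I_B·R_Th + V_BE + (β+1)I_B·R_E, so I_B = (5.93 − 0.7) / (4.68 + 76×1.8) = 0.0369 mA.
I_C = β·I_B = 75×0.0369 = 2.77 mA, and I_E = (β+1)I_B = 2.81 mA.
V_CE = V_CC − I_C·R_C − I_E·R_E = 19 − 2.77×1.2 − 2.81×1.8 = 10.6 V.
V_CE = 10.6 V > 0.2 V confirms active-region operation.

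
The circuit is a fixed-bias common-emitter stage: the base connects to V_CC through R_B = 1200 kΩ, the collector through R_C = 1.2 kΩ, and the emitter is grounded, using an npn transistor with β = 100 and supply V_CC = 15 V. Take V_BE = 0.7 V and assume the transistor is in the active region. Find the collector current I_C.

I_C ≈ 1.2 mA

Base loop: V_CC = I_B·R_B + V_BE, so I_B = (15 − 0.7)/1200 kΩ = 0.0119 mA.
In the active region I_C = β·I_B = 100 × 0.0119 = 1.19 mA.
Collector loop: V_CE = V_CC − I_C·R_C = 15 − 1.19×1.2 = 13.6 V.
Since V_CE = 13.6 V > V_CE(sat) ≈ 0.2 V, the transistor is in the active region as assumed.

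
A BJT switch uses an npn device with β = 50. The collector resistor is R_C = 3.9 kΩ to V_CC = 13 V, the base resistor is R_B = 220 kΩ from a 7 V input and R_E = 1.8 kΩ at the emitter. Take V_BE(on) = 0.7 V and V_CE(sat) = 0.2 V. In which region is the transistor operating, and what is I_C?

active; I_C ≈ 1 mA

Assume active. Base-emitter loop: I_B = (V_BB − V_BE)/(R_B + (β+1)R_E) = (7 − 0.7)/(220 + 51×1.8) = 0.0202 mA.
I_C = β·I_B = 50×0.0202 = 1.01 mA.
V_CE = V_CC − I_C·R_C − I_E·R_E = 13 − 1.01×3.9 − 1.03×1.8 = 7.21 V > V_CE(sat), so the active-region assumption holds.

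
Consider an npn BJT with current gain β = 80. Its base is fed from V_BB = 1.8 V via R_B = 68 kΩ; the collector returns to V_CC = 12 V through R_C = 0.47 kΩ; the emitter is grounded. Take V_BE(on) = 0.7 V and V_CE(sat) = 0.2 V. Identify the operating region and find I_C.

active; I_C ≈ 1.3 mA

Assume active. Base-emitter loop: I_B = (V_BB − V_BE)/R_B = (1.8 − 0.7)/68 = 0.0162 mA.
I_C = β·I_B = 80×0.0162 = 1.29 mA.
V_CE = V_CC − I_C·R_C = 12 − 1.29×0.47 = 11.4 V > V_CE(sat), so the active-region assumption holds.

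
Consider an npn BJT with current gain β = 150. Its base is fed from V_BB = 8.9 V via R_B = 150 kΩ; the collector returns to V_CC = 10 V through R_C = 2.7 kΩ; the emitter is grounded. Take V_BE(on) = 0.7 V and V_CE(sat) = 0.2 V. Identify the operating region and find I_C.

saturation; I_C ≈ 3.6 mA

Assume active: I_B = (8.9 − 0.7)/150 = 0.0547 mA, giving I_C = β·I_B = 8.2 mA.
But then V_CE = 10 − 8.2×2.7 = -12.1 V < V_CE(sat) = 0.2 V — impossible in the active region.
So the transistor is saturated. With V_CE = 0.2 V, I_C = (V_CC − 0.2)/R_C = 9.8/2.7 = 3.63 mA.
Check: β·I_B = 8.2 mA > I_C = 3.63 mA, confirming saturation.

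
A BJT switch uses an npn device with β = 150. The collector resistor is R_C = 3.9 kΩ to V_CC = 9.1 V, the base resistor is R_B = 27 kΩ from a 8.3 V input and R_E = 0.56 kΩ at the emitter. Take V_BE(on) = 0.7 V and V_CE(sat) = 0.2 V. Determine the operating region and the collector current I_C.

Assume active: I_B = (8.3 − 0.7)/(27 + 151×0.56) = 0.0681 mA, I_C = β·I_B = 10.2 mA.
Then V_CE = 9.1 − 10.2×3.9 − 10.3×0.56 = -36.5 V < 0.2 V — the active assumption fails.
Re-solve with V_CE = 0.2 V. KCL at the emitter: V_E/R_E = (V_BB−0.7−V_E)/R_B + (V_CC−0.2−V_E)/R_C, giving V_E = 1.23 V.
I_C = (V_CC − 0.2 − V_E)/R_C = (8.9 − 1.23)/3.9 = 1.97 mA.
Check: I_B = (7.6 − 1.23)/27 = 0.236 mA, and β·I_B = 35.4 mA > I_C, confirming saturation.

saturation; I_C ≈ 2 mA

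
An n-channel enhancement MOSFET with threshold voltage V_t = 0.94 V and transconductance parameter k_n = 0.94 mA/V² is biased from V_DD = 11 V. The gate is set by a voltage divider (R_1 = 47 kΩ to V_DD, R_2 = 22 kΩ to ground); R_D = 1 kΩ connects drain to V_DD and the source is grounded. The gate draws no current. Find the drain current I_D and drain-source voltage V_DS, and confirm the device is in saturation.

V_G = V_DD·R_2/(R_1+R_2) = 11×22/69 = 3.51 V. With the source grounded, V_GS = V_G = 3.51 V.
Assume saturation: I_D = (k_n/2)(V_GS − V_t)² = (0.94/2)×(3.51 − 0.94)² = 0.47×2.57² = 3.1 mA.
V_DS = V_DD − I_D·R_D = 11 − 3.1×1 = 7.9 V.
Saturation requires V_DS ≥ V_GS − V_t = 2.57 V; 7.9 ≥ 2.57 ✓.

I_D ≈ 3.1 mA, V_DS ≈ 7.9 V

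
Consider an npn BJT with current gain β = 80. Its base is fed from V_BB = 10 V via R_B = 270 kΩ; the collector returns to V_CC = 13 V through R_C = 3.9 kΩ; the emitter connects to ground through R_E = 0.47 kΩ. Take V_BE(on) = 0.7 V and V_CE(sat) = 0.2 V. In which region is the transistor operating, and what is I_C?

Assume active. Base-emitter loop: I_B = (V_BB − V_BE)/(R_B + (β+1)R_E) = (10 − 0.7)/(270 + 81×0.47) = 0.0302 mA.
I_C = β·I_B = 80×0.0302 = 2.42 mA.
V_CE = V_CC − I_C·R_C − I_E·R_E = 13 − 2.42×3.9 − 2.45×0.47 = 2.43 V > V_CE(sat), so the active-region assumption holds.

active; I_C ≈ 2.4 mA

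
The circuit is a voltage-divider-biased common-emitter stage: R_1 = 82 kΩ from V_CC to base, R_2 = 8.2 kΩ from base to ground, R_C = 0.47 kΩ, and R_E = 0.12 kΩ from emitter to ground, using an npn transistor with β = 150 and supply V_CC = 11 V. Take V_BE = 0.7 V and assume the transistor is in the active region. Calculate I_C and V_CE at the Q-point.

Thevenize the base divider: V_Th = V_CC·R_2/(R_1+R_2) = 11×8.2/90.2 = 1 V, R_Th = R_1‖R_2 = 7.45 kΩ.
Base-emitter loop: V_Th = I_B·R_Th + V_BE + (β+1)I_B·R_E, so I_B = (1 − 0.7) / (7.45 + 151×0.12) = 0.0117 mA.
I_C = β·I_B = 150×0.0117 = 1.76 mA, and I_E = (β+1)I_B = 1.77 mA.
V_CE = V_CC − I_C·R_C − I_E·R_E = 11 − 1.76×0.47 − 1.77×0.12 = 9.96 V.
V_CE = 9.96 V > 0.2 V confirms active-region operation.

I_C ≈ 1.8 mA, V_CE ≈ 10 V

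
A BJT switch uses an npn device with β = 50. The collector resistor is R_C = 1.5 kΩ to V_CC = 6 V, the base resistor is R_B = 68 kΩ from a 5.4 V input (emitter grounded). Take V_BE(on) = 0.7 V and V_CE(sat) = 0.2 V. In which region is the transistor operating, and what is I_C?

Assume active. Base-emitter loop: I_B = (V_BB − V_BE)/R_B = (5.4 − 0.7)/68 = 0.0691 mA.
I_C = β·I_B = 50×0.0691 = 3.46 mA.
V_CE = V_CC − I_C·R_C = 6 − 3.46×1.5 = 0.816 V > V_CE(sat), so the active-region assumption holds.

active; I_C ≈ 3.5 mA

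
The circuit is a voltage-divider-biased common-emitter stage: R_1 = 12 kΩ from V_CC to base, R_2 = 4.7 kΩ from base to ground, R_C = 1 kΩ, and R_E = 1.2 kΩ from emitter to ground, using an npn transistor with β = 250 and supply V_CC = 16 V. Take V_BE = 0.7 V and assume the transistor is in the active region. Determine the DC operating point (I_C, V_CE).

Thevenize the base divider: V_Th = V_CC·R_2/(R_1+R_2) = 16×4.7/16.7 = 4.5 V, R_Th = R_1‖R_2 = 3.38 kΩ.
Base-emitter loop: V_Th = I_B·R_Th + V_BE + (β+1)I_B·R_E, so I_B = (4.5 − 0.7) / (3.38 + 251×1.2) = 0.0125 mA.
I_C = β·I_B = 250×0.0125 = 3.12 mA, and I_E = (β+1)I_B = 3.13 mA.
V_CE = V_CC − I_C·R_C − I_E·R_E = 16 − 3.12×1 − 3.13×1.2 = 9.12 V.
V_CE = 9.12 V > 0.2 V confirms active-region operation.

I_C ≈ 3.1 mA, V_CE ≈ 9.1 V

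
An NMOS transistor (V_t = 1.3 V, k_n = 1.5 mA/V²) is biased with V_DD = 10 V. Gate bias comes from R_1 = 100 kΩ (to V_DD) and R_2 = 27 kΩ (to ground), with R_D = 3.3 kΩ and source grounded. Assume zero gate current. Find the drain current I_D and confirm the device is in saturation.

V_G = V_DD·R_2/(R_1+R_2) = 10×27/127 = 2.13 V. With the source grounded, V_GS = V_G = 2.13 V.
Assume saturation: I_D = (k_n/2)(V_GS − V_t)² = (1.5/2)×(2.13 − 1.3)² = 0.75×0.826² = 0.512 mA.
V_DS = V_DD − I_D·R_D = 10 − 0.512×3.3 = 8.31 V.
Saturation requires V_DS ≥ V_GS − V_t = 0.826 V; 8.31 ≥ 0.826 ✓.

I_D ≈ 0.51 mA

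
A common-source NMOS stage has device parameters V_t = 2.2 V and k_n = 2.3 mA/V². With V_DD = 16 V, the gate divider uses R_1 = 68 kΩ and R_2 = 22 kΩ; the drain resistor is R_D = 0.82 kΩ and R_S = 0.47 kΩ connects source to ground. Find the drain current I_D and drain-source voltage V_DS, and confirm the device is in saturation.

I_D ≈ 1.3 mA, V_DS ≈ 14 V

V_G = V_DD·R_2/(R_1+R_2) = 16×22/90 = 3.91 V.
Assume saturation: I_D = (k_n/2)(V_GS − V_t)² with V_GS = V_G − I_D·R_S = 3.91 − 0.47·I_D.
Substituting gives 0.254·I_D² − 2.85·I_D + 3.37 = 0, with roots I_D = 1.34 or 9.88 mA.
The root I_D = 9.88 mA gives V_GS = -0.73 V ≤ V_t, so take I_D = 1.34 mA.
Then V_GS = 3.28 V and V_DS = V_DD − I_D(R_D+R_S) = 16 − 1.34×1.29 = 14.3 V.
Saturation requires V_DS ≥ V_GS − V_t = 1.08 V; 14.3 ≥ 1.08 ✓.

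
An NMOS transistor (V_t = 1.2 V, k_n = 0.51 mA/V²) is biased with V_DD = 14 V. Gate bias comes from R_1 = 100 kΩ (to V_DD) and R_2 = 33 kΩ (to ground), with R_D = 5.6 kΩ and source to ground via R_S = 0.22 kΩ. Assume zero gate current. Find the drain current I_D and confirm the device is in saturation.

I_D ≈ 1.1 mA

V_G = V_DD·R_2/(R_1+R_2) = 14×33/133 = 3.47 V.
Assume saturation: I_D = (k_n/2)(V_GS − V_t)² with V_GS = V_G − I_D·R_S = 3.47 − 0.22·I_D.
Substituting gives 0.0123·I_D² − 1.26·I_D + 1.32 = 0, with roots I_D = 1.06 or 101 mA.
The root I_D = 101 mA gives V_GS = -18.7 V ≤ V_t, so take I_D = 1.06 mA.
Then V_GS = 3.24 V and V_DS = V_DD − I_D(R_D+R_S) = 14 − 1.06×5.82 = 7.82 V.
Saturation requires V_DS ≥ V_GS − V_t = 2.04 V; 7.82 ≥ 2.04 ✓.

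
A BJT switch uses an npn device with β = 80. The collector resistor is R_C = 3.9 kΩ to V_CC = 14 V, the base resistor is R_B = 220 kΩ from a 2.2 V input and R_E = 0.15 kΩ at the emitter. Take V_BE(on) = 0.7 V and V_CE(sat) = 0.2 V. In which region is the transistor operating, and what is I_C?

active; I_C ≈ 0.52 mA

Assume active. Base-emitter loop: I_B = (V_BB − V_BE)/(R_B + (β+1)R_E) = (2.2 − 0.7)/(220 + 81×0.15) = 0.00646 mA.
I_C = β·I_B = 80×0.00646 = 0.517 mA.
V_CE = V_CC − I_C·R_C − I_E·R_E = 14 − 0.517×3.9 − 0.523×0.15 = 11.9 V > V_CE(sat), so the active-region assumption holds.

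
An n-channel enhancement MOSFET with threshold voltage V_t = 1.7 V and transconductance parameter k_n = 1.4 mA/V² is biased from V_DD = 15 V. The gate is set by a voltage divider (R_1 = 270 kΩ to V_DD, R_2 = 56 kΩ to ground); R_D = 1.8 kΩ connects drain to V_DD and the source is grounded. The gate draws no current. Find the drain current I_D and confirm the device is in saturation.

V_G = V_DD·R_2/(R_1+R_2) = 15×56/326 = 2.58 V. With the source grounded, V_GS = V_G = 2.58 V.
Assume saturation: I_D = (k_n/2)(V_GS − V_t)² = (1.4/2)×(2.58 − 1.7)² = 0.7×0.877² = 0.538 mA.
V_DS = V_DD − I_D·R_D = 15 − 0.538×1.8 = 14 V.
Saturation requires V_DS ≥ V_GS − V_t = 0.877 V; 14 ≥ 0.877 ✓.

I_D ≈ 0.54 mA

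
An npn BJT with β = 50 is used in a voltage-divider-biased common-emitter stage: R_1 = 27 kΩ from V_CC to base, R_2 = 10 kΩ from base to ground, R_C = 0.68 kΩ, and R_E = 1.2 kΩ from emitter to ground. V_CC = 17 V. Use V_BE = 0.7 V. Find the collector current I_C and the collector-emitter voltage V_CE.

Thevenize the base divider: V_Th = V_CC·R_2/(R_1+R_2) = 17×10/37 = 4.59 V, R_Th = R_1‖R_2 = 7.3 kΩ.
Base-emitter loop: V_Th = I_B·R_Th + V_BE + (β+1)I_B·R_E, so I_B = (4.59 − 0.7) / (7.3 + 51×1.2) = 0.0569 mA.
I_C = β·I_B = 50×0.0569 = 2.84 mA, and I_E = (β+1)I_B = 2.9 mA.
V_CE = V_CC − I_C·R_C − I_E·R_E = 17 − 2.84×0.68 − 2.9×1.2 = 11.6 V.
V_CE = 11.6 V > 0.2 V confirms active-region operation.

I_C ≈ 2.8 mA, V_CE ≈ 12 V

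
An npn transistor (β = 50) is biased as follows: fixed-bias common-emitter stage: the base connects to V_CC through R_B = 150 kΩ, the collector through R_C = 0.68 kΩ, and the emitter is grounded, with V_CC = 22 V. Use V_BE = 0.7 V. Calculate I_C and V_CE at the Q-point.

Base loop: V_CC = I_B·R_B + V_BE, so I_B = (22 − 0.7)/150 kΩ = 0.142 mA.
In the active region I_C = β·I_B = 50 × 0.142 = 7.1 mA.
Collector loop: V_CE = V_CC − I_C·R_C = 22 − 7.1×0.68 = 17.2 V.
Since V_CE = 17.2 V > V_CE(sat) ≈ 0.2 V, the transistor is in the active region as assumed.

I_C ≈ 7.1 mA, V_CE ≈ 17 V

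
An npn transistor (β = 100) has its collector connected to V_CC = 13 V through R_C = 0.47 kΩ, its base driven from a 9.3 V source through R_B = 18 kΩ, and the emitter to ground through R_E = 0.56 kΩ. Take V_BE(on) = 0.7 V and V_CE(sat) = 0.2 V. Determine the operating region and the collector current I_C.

active; I_C ≈ 12 mA

Assume active. Base-emitter loop: I_B = (V_BB − V_BE)/(R_B + (β+1)R_E) = (9.3 − 0.7)/(18 + 101×0.56) = 0.115 mA.
I_C = β·I_B = 100×0.115 = 11.5 mA.
V_CE = V_CC − I_C·R_C − I_E·R_E = 13 − 11.5×0.47 − 11.6×0.56 = 1.06 V > V_CE(sat), so the active-region assumption holds.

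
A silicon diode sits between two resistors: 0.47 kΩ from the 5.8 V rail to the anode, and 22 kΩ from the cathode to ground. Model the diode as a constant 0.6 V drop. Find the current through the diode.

The two resistors are in series with the diode, so KVL gives 5.8 = I·0.47 + 0.6 + I·22.
I = (5.8 − 0.6) / (0.47 + 22) kΩ = 5.2 / 22.5 = 0.231 mA.

I ≈ 0.23 mA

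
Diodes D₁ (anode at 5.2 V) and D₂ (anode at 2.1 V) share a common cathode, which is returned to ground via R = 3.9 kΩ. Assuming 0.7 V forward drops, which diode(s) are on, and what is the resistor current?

Assume both conduct. Then node N would need to be at both 5.2−0.7 = 4.5 V and 2.1−0.7 = 1.4 V, which is impossible.
Assume only D₁ conducts: V_N = 5.2 − 0.7 = 4.5 V, so I_R = 4.5/3.9 = 1.15 mA.
Check D₂: its anode-to-cathode voltage is 2.1 − 4.5 = -2.4 V < 0.7 V, so it is off. The assumption is consistent.

Only D₁ conducts; I_R ≈ 1.2 mA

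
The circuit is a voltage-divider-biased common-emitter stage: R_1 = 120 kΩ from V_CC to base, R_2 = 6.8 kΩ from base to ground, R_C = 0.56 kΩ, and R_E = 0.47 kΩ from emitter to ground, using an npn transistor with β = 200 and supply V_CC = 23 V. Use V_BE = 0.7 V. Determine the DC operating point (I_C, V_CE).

I_C ≈ 1.1 mA, V_CE ≈ 22 V

Thevenize the base divider: V_Th = V_CC·R_2/(R_1+R_2) = 23×6.8/127 = 1.23 V, R_Th = R_1‖R_2 = 6.44 kΩ.
Base-emitter loop: V_Th = I_B·R_Th + V_BE + (β+1)I_B·R_E, so I_B = (1.23 − 0.7) / (6.44 + 201×0.47) = 0.00529 mA.
I_C = β·I_B = 200×0.00529 = 1.06 mA, and I_E = (β+1)I_B = 1.06 mA.
V_CE = V_CC − I_C·R_C − I_E·R_E = 23 − 1.06×0.56 − 1.06×0.47 = 21.9 V.
V_CE = 21.9 V > 0.2 V confirms active-region operation.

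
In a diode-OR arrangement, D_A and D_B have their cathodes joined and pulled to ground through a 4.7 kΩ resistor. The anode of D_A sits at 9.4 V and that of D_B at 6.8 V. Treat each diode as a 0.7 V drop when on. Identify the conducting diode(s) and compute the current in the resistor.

Only D_A conducts; I_R ≈ 1.9 mA

Assume both conduct. Then node N would need to be at both 9.4−0.7 = 8.7 V and 6.8−0.7 = 6.1 V, which is impossible.
Assume only D_A conducts: V_N = 9.4 − 0.7 = 8.7 V, so I_R = 8.7/4.7 = 1.85 mA.
Check D_B: its anode-to-cathode voltage is 6.8 − 8.7 = -1.9 V < 0.7 V, so it is off. The assumption is consistent.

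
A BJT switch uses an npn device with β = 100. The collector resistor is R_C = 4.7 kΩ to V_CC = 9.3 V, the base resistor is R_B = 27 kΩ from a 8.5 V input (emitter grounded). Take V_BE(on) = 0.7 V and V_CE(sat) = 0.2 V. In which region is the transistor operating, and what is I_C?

Assume active: I_B = (8.5 − 0.7)/27 = 0.289 mA, giving I_C = β·I_B = 28.9 mA.
But then V_CE = 9.3 − 28.9×4.7 = -126 V < V_CE(sat) = 0.2 V — impossible in the active region.
So the transistor is saturated. With V_CE = 0.2 V, I_C = (V_CC − 0.2)/R_C = 9.1/4.7 = 1.94 mA.
Check: β·I_B = 28.9 mA > I_C = 1.94 mA, confirming saturation.

saturation; I_C ≈ 1.9 mA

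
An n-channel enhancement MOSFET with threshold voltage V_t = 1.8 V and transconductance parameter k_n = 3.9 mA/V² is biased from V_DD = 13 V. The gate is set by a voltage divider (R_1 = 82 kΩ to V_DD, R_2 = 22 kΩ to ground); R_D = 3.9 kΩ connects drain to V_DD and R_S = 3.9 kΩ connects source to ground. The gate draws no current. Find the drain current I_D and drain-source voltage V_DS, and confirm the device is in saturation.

V_G = V_DD·R_2/(R_1+R_2) = 13×22/104 = 2.75 V.
Assume saturation: I_D = (k_n/2)(V_GS − V_t)² with V_GS = V_G − I_D·R_S = 2.75 − 3.9·I_D.
Substituting gives 29.7·I_D² − 15.4·I_D + 1.76 = 0, with roots I_D = 0.168 or 0.353 mA.
The root I_D = 0.353 mA gives V_GS = 1.37 V ≤ V_t, so take I_D = 0.168 mA.
Then V_GS = 2.09 V and V_DS = V_DD − I_D(R_D+R_S) = 13 − 0.168×7.8 = 11.7 V.
Saturation requires V_DS ≥ V_GS − V_t = 0.294 V; 11.7 ≥ 0.294 ✓.

I_D ≈ 0.17 mA, V_DS ≈ 12 V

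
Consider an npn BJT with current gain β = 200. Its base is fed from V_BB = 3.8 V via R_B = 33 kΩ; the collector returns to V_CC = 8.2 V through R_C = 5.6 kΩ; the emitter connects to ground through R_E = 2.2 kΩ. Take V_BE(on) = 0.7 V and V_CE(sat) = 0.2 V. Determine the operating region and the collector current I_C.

saturation; I_C ≈ 1 mA

Assume active: I_B = (3.8 − 0.7)/(33 + 201×2.2) = 0.00652 mA, I_C = β·I_B = 1.3 mA.
Then V_CE = 8.2 − 1.3×5.6 − 1.31×2.2 = -1.99 V < 0.2 V — the active assumption fails.
Re-solve with V_CE = 0.2 V. KCL at the emitter: V_E/R_E = (V_BB−0.7−V_E)/R_B + (V_CC−0.2−V_E)/R_C, giving V_E = 2.29 V.
I_C = (V_CC − 0.2 − V_E)/R_C = (8 − 2.29)/5.6 = 1.02 mA.
Check: I_B = (3.1 − 2.29)/33 = 0.0244 mA, and β·I_B = 4.88 mA > I_C, confirming saturation.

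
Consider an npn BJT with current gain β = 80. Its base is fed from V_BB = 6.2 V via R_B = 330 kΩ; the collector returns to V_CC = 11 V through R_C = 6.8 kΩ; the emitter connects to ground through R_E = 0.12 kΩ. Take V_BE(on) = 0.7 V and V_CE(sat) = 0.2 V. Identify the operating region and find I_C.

active; I_C ≈ 1.3 mA

Assume active. Base-emitter loop: I_B = (V_BB − V_BE)/(R_B + (β+1)R_E) = (6.2 − 0.7)/(330 + 81×0.12) = 0.0162 mA.
I_C = β·I_B = 80×0.0162 = 1.3 mA.
V_CE = V_CC − I_C·R_C − I_E·R_E = 11 − 1.3×6.8 − 1.31×0.12 = 2.04 V > V_CE(sat), so the active-region assumption holds.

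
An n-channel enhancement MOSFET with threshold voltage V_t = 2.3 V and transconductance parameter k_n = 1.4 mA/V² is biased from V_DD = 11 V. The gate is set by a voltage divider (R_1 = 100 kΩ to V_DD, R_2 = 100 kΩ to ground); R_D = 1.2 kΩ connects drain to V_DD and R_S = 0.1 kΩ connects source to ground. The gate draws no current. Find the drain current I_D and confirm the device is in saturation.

I_D ≈ 5.1 mA

V_G = V_DD·R_2/(R_1+R_2) = 11×100/200 = 5.5 V.
Assume saturation: I_D = (k_n/2)(V_GS − V_t)² with V_GS = V_G − I_D·R_S = 5.5 − 0.1·I_D.
Substituting gives 0.007·I_D² − 1.45·I_D + 7.17 = 0, with roots I_D = 5.07 or 202 mA.
The root I_D = 202 mA gives V_GS = -14.7 V ≤ V_t, so take I_D = 5.07 mA.
Then V_GS = 4.99 V and V_DS = V_DD − I_D(R_D+R_S) = 11 − 5.07×1.3 = 4.4 V.
Saturation requires V_DS ≥ V_GS − V_t = 2.69 V; 4.4 ≥ 2.69 ✓.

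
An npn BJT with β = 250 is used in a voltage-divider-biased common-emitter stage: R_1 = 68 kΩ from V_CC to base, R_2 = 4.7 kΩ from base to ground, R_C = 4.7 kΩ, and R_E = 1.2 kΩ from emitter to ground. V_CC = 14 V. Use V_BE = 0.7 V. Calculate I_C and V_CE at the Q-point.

I_C ≈ 0.17 mA, V_CE ≈ 13 V

Thevenize the base divider: V_Th = V_CC·R_2/(R_1+R_2) = 14×4.7/72.7 = 0.905 V, R_Th = R_1‖R_2 = 4.4 kΩ.
Base-emitter loop: V_Th = I_B·R_Th + V_BE + (β+1)I_B·R_E, so I_B = (0.905 − 0.7) / (4.4 + 251×1.2) = 0.000671 mA.
I_C = β·I_B = 250×0.000671 = 0.168 mA, and I_E = (β+1)I_B = 0.168 mA.
V_CE = V_CC − I_C·R_C − I_E·R_E = 14 − 0.168×4.7 − 0.168×1.2 = 13 V.
V_CE = 13 V > 0.2 V confirms active-region operation.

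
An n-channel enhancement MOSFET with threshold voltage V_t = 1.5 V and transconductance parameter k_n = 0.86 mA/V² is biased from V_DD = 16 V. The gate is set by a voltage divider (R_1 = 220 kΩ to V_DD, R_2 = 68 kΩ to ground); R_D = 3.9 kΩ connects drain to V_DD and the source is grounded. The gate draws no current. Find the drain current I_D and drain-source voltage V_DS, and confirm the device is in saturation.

I_D ≈ 2.2 mA, V_DS ≈ 7.3 V

V_G = V_DD·R_2/(R_1+R_2) = 16×68/288 = 3.78 V. With the source grounded, V_GS = V_G = 3.78 V.
Assume saturation: I_D = (k_n/2)(V_GS − V_t)² = (0.86/2)×(3.78 − 1.5)² = 0.43×2.28² = 2.23 mA.
V_DS = V_DD − I_D·R_D = 16 − 2.23×3.9 = 7.3 V.
Saturation requires V_DS ≥ V_GS − V_t = 2.28 V; 7.3 ≥ 2.28 ✓.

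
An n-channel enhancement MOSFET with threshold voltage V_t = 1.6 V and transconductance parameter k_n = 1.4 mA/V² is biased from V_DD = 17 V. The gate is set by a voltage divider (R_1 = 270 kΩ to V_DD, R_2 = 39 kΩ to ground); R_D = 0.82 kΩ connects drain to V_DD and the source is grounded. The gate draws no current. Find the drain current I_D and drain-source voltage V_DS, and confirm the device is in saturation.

I_D ≈ 0.21 mA, V_DS ≈ 17 V

V_G = V_DD·R_2/(R_1+R_2) = 17×39/309 = 2.15 V. With the source grounded, V_GS = V_G = 2.15 V.
Assume saturation: I_D = (k_n/2)(V_GS − V_t)² = (1.4/2)×(2.15 − 1.6)² = 0.7×0.546² = 0.208 mA.
V_DS = V_DD − I_D·R_D = 17 − 0.208×0.82 = 16.8 V.
Saturation requires V_DS ≥ V_GS − V_t = 0.546 V; 16.8 ≥ 0.546 ✓.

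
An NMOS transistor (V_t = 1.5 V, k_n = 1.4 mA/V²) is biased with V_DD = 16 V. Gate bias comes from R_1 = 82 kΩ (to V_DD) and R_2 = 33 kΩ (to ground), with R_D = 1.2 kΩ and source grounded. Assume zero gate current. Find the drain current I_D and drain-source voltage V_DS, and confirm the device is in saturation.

I_D ≈ 6.7 mA, V_DS ≈ 8 V

V_G = V_DD·R_2/(R_1+R_2) = 16×33/115 = 4.59 V. With the source grounded, V_GS = V_G = 4.59 V.
Assume saturation: I_D = (k_n/2)(V_GS − V_t)² = (1.4/2)×(4.59 − 1.5)² = 0.7×3.09² = 6.69 mA.
V_DS = V_DD − I_D·R_D = 16 − 6.69×1.2 = 7.97 V.
Saturation requires V_DS ≥ V_GS − V_t = 3.09 V; 7.97 ≥ 3.09 ✓.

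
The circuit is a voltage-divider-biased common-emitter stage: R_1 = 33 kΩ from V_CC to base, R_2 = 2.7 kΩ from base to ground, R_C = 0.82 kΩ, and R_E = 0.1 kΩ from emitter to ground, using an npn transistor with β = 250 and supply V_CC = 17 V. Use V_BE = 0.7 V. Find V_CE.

Thevenize the base divider: V_Th = V_CC·R_2/(R_1+R_2) = 17×2.7/35.7 = 1.29 V, R_Th = R_1‖R_2 = 2.5 kΩ.
Base-emitter loop: V_Th = I_B·R_Th + V_BE + (β+1)I_B·R_E, so I_B = (1.29 − 0.7) / (2.5 + 251×0.1) = 0.0212 mA.
I_C = β·I_B = 250×0.0212 = 5.31 mA, and I_E = (β+1)I_B = 5.33 mA.
V_CE = V_CC − I_C·R_C − I_E·R_E = 17 − 5.31×0.82 − 5.33×0.1 = 12.1 V.
V_CE = 12.1 V > 0.2 V confirms active-region operation.

V_CE ≈ 12 V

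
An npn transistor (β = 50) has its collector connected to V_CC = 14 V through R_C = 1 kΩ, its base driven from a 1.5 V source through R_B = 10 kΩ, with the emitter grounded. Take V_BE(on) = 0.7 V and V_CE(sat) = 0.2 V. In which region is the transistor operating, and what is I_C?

Assume active. Base-emitter loop: I_B = (V_BB − V_BE)/R_B = (1.5 − 0.7)/10 = 0.08 mA.
I_C = β·I_B = 50×0.08 = 4 mA.
V_CE = V_CC − I_C·R_C = 14 − 4×1 = 10 V > V_CE(sat), so the active-region assumption holds.

active; I_C ≈ 4 mA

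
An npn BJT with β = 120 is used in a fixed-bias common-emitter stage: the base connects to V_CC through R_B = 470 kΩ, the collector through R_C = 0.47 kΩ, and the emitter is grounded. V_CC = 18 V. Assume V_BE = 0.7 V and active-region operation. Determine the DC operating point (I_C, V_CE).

Base loop: V_CC = I_B·R_B + V_BE, so I_B = (18 − 0.7)/470 kΩ = 0.0368 mA.
In the active region I_C = β·I_B = 120 × 0.0368 = 4.42 mA.
Collector loop: V_CE = V_CC − I_C·R_C = 18 − 4.42×0.47 = 15.9 V.
Since V_CE = 15.9 V > V_CE(sat) ≈ 0.2 V, the transistor is in the active region as assumed.

I_C ≈ 4.4 mA, V_CE ≈ 16 V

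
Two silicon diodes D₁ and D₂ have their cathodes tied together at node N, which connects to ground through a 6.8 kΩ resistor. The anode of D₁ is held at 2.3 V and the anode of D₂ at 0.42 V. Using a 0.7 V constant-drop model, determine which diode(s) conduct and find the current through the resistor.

Assume both conduct. Then node N would need to be at both 2.3−0.7 = 1.6 V and 0.42−0.7 = -0.28 V, which is impossible.
Assume only D₁ conducts: V_N = 2.3 − 0.7 = 1.6 V, so I_R = 1.6/6.8 = 0.235 mA.
Check D₂: its anode-to-cathode voltage is 0.42 − 1.6 = -1.18 V < 0.7 V, so it is off. The assumption is consistent.

Only D₁ conducts; I_R ≈ 0.24 mA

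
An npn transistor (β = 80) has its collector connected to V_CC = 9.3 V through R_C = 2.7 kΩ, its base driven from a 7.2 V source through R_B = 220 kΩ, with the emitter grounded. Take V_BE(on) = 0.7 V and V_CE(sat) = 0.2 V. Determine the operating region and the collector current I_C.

active; I_C ≈ 2.4 mA

Assume active. Base-emitter loop: I_B = (V_BB − V_BE)/R_B = (7.2 − 0.7)/220 = 0.0295 mA.
I_C = β·I_B = 80×0.0295 = 2.36 mA.
V_CE = V_CC − I_C·R_C = 9.3 − 2.36×2.7 = 2.92 V > V_CE(sat), so the active-region assumption holds.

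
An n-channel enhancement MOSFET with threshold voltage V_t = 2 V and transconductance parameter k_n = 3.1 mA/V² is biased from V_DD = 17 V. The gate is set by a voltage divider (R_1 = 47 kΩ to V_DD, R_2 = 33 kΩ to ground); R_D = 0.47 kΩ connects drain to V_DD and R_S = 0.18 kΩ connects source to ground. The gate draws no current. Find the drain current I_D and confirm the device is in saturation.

I_D ≈ 12 mA

V_G = V_DD·R_2/(R_1+R_2) = 17×33/80 = 7.01 V.
Assume saturation: I_D = (k_n/2)(V_GS − V_t)² with V_GS = V_G − I_D·R_S = 7.01 − 0.18·I_D.
Substituting gives 0.0502·I_D² − 3.8·I_D + 38.9 = 0, with roots I_D = 12.2 or 63.4 mA.
The root I_D = 63.4 mA gives V_GS = -4.39 V ≤ V_t, so take I_D = 12.2 mA.
Then V_GS = 4.81 V and V_DS = V_DD − I_D(R_D+R_S) = 17 − 12.2×0.65 = 9.05 V.
Saturation requires V_DS ≥ V_GS − V_t = 2.81 V; 9.05 ≥ 2.81 ✓.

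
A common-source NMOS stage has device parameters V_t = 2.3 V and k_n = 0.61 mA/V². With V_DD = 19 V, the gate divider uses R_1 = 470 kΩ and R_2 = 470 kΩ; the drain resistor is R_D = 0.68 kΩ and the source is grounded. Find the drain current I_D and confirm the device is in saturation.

I_D ≈ 16 mA

V_G = V_DD·R_2/(R_1+R_2) = 19×470/940 = 9.5 V. With the source grounded, V_GS = V_G = 9.5 V.
Assume saturation: I_D = (k_n/2)(V_GS − V_t)² = (0.61/2)×(9.5 − 2.3)² = 0.305×7.2² = 15.8 mA.
V_DS = V_DD − I_D·R_D = 19 − 15.8×0.68 = 8.25 V.
Saturation requires V_DS ≥ V_GS − V_t = 7.2 V; 8.25 ≥ 7.2 ✓.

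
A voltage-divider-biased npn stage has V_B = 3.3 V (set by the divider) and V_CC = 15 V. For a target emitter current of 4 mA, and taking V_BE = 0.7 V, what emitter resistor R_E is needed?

R_E ≈ 0.65 kΩ

V_E = V_B − V_BE = 3.3 − 0.7 = 2.6 V.
R_E = V_E / I_E = 2.6 / 4 = 0.65 kΩ.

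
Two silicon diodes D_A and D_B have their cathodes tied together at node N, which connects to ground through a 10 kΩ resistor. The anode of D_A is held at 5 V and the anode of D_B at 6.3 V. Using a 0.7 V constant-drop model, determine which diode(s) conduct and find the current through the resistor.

Only D_B conducts; I_R ≈ 0.56 mA

Assume both conduct. Then node N would need to be at both 5−0.7 = 4.3 V and 6.3−0.7 = 5.6 V, which is impossible.
Assume only D_B conducts: V_N = 6.3 − 0.7 = 5.6 V, so I_R = 5.6/10 = 0.56 mA.
Check D_A: its anode-to-cathode voltage is 5 − 5.6 = -0.6 V < 0.7 V, so it is off. The assumption is consistent.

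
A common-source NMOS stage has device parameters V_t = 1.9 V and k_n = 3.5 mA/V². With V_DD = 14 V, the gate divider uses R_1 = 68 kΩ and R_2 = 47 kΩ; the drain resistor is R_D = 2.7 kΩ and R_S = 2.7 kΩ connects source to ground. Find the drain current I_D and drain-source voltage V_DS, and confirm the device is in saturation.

V_G = V_DD·R_2/(R_1+R_2) = 14×47/115 = 5.72 V.
Assume saturation: I_D = (k_n/2)(V_GS − V_t)² with V_GS = V_G − I_D·R_S = 5.72 − 2.7·I_D.
Substituting gives 12.8·I_D² − 37.1·I_D + 25.6 = 0, with roots I_D = 1.12 or 1.79 mA.
The root I_D = 1.79 mA gives V_GS = 0.889 V ≤ V_t, so take I_D = 1.12 mA.
Then V_GS = 2.7 V and V_DS = V_DD − I_D(R_D+R_S) = 14 − 1.12×5.4 = 7.96 V.
Saturation requires V_DS ≥ V_GS − V_t = 0.8 V; 7.96 ≥ 0.8 ✓.

I_D ≈ 1.1 mA, V_DS ≈ 8 V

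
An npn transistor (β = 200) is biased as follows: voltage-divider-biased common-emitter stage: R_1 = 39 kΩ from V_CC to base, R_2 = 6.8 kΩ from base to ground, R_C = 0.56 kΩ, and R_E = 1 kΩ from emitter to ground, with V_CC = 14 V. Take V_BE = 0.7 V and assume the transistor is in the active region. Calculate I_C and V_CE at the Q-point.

I_C ≈ 1.3 mA, V_CE ≈ 12 V

Thevenize the base divider: V_Th = V_CC·R_2/(R_1+R_2) = 14×6.8/45.8 = 2.08 V, R_Th = R_1‖R_2 = 5.79 kΩ.
Base-emitter loop: V_Th = I_B·R_Th + V_BE + (β+1)I_B·R_E, so I_B = (2.08 − 0.7) / (5.79 + 201×1) = 0.00667 mA.
I_C = β·I_B = 200×0.00667 = 1.33 mA, and I_E = (β+1)I_B = 1.34 mA.
V_CE = V_CC − I_C·R_C − I_E·R_E = 14 − 1.33×0.56 − 1.34×1 = 11.9 V.
V_CE = 11.9 V > 0.2 V confirms active-region operation.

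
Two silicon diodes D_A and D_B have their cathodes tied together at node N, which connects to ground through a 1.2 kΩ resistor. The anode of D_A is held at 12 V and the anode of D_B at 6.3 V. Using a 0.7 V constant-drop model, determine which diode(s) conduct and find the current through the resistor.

Only D_A conducts; I_R ≈ 9.4 mA

Assume both conduct. Then node N would need to be at both 12−0.7 = 11.3 V and 6.3−0.7 = 5.6 V, which is impossible.
Assume only D_A conducts: V_N = 12 − 0.7 = 11.3 V, so I_R = 11.3/1.2 = 9.42 mA.
Check D_B: its anode-to-cathode voltage is 6.3 − 11.3 = -5 V < 0.7 V, so it is off. The assumption is consistent.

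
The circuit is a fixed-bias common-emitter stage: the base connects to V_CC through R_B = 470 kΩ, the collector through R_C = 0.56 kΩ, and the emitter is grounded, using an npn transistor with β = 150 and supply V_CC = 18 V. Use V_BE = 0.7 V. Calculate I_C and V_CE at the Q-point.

Base loop: V_CC = I_B·R_B + V_BE, so I_B = (18 − 0.7)/470 kΩ = 0.0368 mA.
In the active region I_C = β·I_B = 150 × 0.0368 = 5.52 mA.
Collector loop: V_CE = V_CC − I_C·R_C = 18 − 5.52×0.56 = 14.9 V.
Since V_CE = 14.9 V > V_CE(sat) ≈ 0.2 V, the transistor is in the active region as assumed.

I_C ≈ 5.5 mA, V_CE ≈ 15 V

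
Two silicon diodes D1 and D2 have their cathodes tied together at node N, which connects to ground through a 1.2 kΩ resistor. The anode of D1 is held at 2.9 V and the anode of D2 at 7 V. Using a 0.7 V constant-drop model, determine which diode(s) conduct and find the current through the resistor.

Assume both conduct. Then node N would need to be at both 2.9−0.7 = 2.2 V and 7−0.7 = 6.3 V, which is impossible.
Assume only D2 conducts: V_N = 7 − 0.7 = 6.3 V, so I_R = 6.3/1.2 = 5.25 mA.
Check D1: its anode-to-cathode voltage is 2.9 − 6.3 = -3.4 V < 0.7 V, so it is off. The assumption is consistent.

Only D2 conducts; I_R ≈ 5.2 mA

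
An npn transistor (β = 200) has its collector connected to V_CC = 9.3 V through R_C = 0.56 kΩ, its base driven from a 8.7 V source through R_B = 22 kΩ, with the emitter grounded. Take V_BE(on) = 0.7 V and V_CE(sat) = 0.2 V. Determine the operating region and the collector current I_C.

Assume active: I_B = (8.7 − 0.7)/22 = 0.364 mA, giving I_C = β·I_B = 72.7 mA.
But then V_CE = 9.3 − 72.7×0.56 = -31.4 V < V_CE(sat) = 0.2 V — impossible in the active region.
So the transistor is saturated. With V_CE = 0.2 V, I_C = (V_CC − 0.2)/R_C = 9.1/0.56 = 16.2 mA.
Check: β·I_B = 72.7 mA > I_C = 16.2 mA, confirming saturation.

saturation; I_C ≈ 16 mA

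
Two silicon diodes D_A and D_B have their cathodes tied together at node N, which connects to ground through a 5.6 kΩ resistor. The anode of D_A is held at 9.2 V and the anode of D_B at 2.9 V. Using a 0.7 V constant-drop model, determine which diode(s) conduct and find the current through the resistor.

Only D_A conducts; I_R ≈ 1.5 mA

Assume both conduct. Then node N would need to be at both 9.2−0.7 = 8.5 V and 2.9−0.7 = 2.2 V, which is impossible.
Assume only D_A conducts: V_N = 9.2 − 0.7 = 8.5 V, so I_R = 8.5/5.6 = 1.52 mA.
Check D_B: its anode-to-cathode voltage is 2.9 − 8.5 = -5.6 V < 0.7 V, so it is off. The assumption is consistent.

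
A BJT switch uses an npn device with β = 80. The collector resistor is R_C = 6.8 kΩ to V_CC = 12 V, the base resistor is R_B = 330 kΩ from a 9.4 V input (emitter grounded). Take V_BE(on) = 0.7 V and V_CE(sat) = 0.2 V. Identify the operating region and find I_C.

Assume active: I_B = (9.4 − 0.7)/330 = 0.0264 mA, giving I_C = β·I_B = 2.11 mA.
But then V_CE = 12 − 2.11×6.8 = -2.34 V < V_CE(sat) = 0.2 V — impossible in the active region.
So the transistor is saturated. With V_CE = 0.2 V, I_C = (V_CC − 0.2)/R_C = 11.8/6.8 = 1.74 mA.
Check: β·I_B = 2.11 mA > I_C = 1.74 mA, confirming saturation.

saturation; I_C ≈ 1.7 mA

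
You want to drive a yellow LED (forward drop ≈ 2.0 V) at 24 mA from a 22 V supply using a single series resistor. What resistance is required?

R ≈ 0.83 kΩ

The resistor drops V_S − V_D = 22 − 2.0 = 20 V at 24 mA.
R = 20 V / 24 mA = 0.833 kΩ.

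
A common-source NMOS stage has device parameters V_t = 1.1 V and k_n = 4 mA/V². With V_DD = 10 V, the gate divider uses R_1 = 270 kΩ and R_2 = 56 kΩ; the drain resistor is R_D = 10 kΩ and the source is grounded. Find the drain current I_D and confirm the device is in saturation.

V_G = V_DD·R_2/(R_1+R_2) = 10×56/326 = 1.72 V. With the source grounded, V_GS = V_G = 1.72 V.
Assume saturation: I_D = (k_n/2)(V_GS − V_t)² = (4/2)×(1.72 − 1.1)² = 2×0.618² = 0.763 mA.
V_DS = V_DD − I_D·R_D = 10 − 0.763×10 = 2.37 V.
Saturation requires V_DS ≥ V_GS − V_t = 0.618 V; 2.37 ≥ 0.618 ✓.

I_D ≈ 0.76 mA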